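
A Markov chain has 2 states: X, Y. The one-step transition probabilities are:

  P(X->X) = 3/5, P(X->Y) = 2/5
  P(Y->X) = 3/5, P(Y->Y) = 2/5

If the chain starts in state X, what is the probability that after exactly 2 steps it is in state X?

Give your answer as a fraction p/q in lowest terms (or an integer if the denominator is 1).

Computing P^2 by repeated multiplication:
P^1 =
  X: [3/5, 2/5]
  Y: [3/5, 2/5]
P^2 =
  X: [3/5, 2/5]
  Y: [3/5, 2/5]

(P^2)[X -> X] = 3/5

Answer: 3/5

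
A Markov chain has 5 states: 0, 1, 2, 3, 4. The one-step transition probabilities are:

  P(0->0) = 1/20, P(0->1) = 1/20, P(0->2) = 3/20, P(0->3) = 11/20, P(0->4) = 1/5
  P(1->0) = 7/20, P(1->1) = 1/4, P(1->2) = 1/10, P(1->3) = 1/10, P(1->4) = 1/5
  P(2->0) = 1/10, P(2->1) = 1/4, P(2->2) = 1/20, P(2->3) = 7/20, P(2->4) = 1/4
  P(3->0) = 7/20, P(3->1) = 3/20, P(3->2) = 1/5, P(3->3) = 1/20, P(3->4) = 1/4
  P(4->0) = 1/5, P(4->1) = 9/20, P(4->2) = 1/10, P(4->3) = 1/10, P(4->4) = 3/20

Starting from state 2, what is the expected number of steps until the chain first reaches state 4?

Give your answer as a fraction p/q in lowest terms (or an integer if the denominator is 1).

Answer: 215400/49703

Derivation:
Let h_i = expected steps to first reach 4 from state i.
Boundary: h_4 = 0.
First-step equations for the other states:
  h_0 = 1 + 1/20*h_0 + 1/20*h_1 + 3/20*h_2 + 11/20*h_3 + 1/5*h_4
  h_1 = 1 + 7/20*h_0 + 1/4*h_1 + 1/10*h_2 + 1/10*h_3 + 1/5*h_4
  h_2 = 1 + 1/10*h_0 + 1/4*h_1 + 1/20*h_2 + 7/20*h_3 + 1/4*h_4
  h_3 = 1 + 7/20*h_0 + 3/20*h_1 + 1/5*h_2 + 1/20*h_3 + 1/4*h_4

Substituting h_4 = 0 and rearranging gives the linear system (I - Q) h = 1:
  [19/20, -1/20, -3/20, -11/20] . (h_0, h_1, h_2, h_3) = 1
  [-7/20, 3/4, -1/10, -1/10] . (h_0, h_1, h_2, h_3) = 1
  [-1/10, -1/4, 19/20, -7/20] . (h_0, h_1, h_2, h_3) = 1
  [-7/20, -3/20, -1/5, 19/20] . (h_0, h_1, h_2, h_3) = 1

Solving yields:
  h_0 = 223360/49703
  h_1 = 228020/49703
  h_2 = 215400/49703
  h_3 = 215960/49703

Starting state is 2, so the expected hitting time is h_2 = 215400/49703.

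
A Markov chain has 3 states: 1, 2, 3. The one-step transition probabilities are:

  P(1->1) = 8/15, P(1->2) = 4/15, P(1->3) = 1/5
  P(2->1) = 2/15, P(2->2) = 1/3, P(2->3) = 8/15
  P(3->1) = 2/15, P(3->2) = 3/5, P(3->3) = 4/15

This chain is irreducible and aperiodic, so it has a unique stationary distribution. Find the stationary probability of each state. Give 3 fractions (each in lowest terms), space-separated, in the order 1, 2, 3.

The stationary distribution satisfies pi = pi * P, i.e.:
  pi_1 = 8/15*pi_1 + 2/15*pi_2 + 2/15*pi_3
  pi_2 = 4/15*pi_1 + 1/3*pi_2 + 3/5*pi_3
  pi_3 = 1/5*pi_1 + 8/15*pi_2 + 4/15*pi_3
with normalization: pi_1 + pi_2 + pi_3 = 1.

Using the first 2 balance equations plus normalization, the linear system A*pi = b is:
  [-7/15, 2/15, 2/15] . pi = 0
  [4/15, -2/3, 3/5] . pi = 0
  [1, 1, 1] . pi = 1

Solving yields:
  pi_1 = 2/9
  pi_2 = 71/171
  pi_3 = 62/171

Verification (pi * P):
  2/9*8/15 + 71/171*2/15 + 62/171*2/15 = 2/9 = pi_1  (ok)
  2/9*4/15 + 71/171*1/3 + 62/171*3/5 = 71/171 = pi_2  (ok)
  2/9*1/5 + 71/171*8/15 + 62/171*4/15 = 62/171 = pi_3  (ok)

Answer: 2/9 71/171 62/171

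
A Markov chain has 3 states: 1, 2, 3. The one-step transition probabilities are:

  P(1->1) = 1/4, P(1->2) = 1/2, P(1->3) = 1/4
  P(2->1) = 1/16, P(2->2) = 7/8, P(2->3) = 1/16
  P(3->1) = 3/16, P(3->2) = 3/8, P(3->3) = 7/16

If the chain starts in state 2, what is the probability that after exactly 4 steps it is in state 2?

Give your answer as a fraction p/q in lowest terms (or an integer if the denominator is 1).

Computing P^4 by repeated multiplication:
P^1 =
  1: [1/4, 1/2, 1/4]
  2: [1/16, 7/8, 1/16]
  3: [3/16, 3/8, 7/16]
P^2 =
  1: [9/64, 21/32, 13/64]
  2: [21/256, 105/128, 25/256]
  3: [39/256, 75/128, 67/256]
P^3 =
  1: [117/1024, 369/512, 169/1024]
  2: [369/4096, 1629/2048, 469/4096]
  3: [507/4096, 1407/2048, 775/4096]
P^4 =
  1: [1713/16384, 6141/8192, 2389/16384]
  2: [6141/65536, 25689/32768, 8017/65536]
  3: [7167/65536, 24051/32768, 10267/65536]

(P^4)[2 -> 2] = 25689/32768

Answer: 25689/32768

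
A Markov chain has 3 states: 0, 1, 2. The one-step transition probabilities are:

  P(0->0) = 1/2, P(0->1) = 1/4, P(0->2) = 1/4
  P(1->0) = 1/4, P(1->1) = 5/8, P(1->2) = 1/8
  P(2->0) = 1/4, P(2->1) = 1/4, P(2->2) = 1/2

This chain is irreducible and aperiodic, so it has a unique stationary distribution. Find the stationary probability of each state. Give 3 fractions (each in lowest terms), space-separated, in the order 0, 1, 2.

The stationary distribution satisfies pi = pi * P, i.e.:
  pi_0 = 1/2*pi_0 + 1/4*pi_1 + 1/4*pi_2
  pi_1 = 1/4*pi_0 + 5/8*pi_1 + 1/4*pi_2
  pi_2 = 1/4*pi_0 + 1/8*pi_1 + 1/2*pi_2
with normalization: pi_0 + pi_1 + pi_2 = 1.

Using the first 2 balance equations plus normalization, the linear system A*pi = b is:
  [-1/2, 1/4, 1/4] . pi = 0
  [1/4, -3/8, 1/4] . pi = 0
  [1, 1, 1] . pi = 1

Solving yields:
  pi_0 = 1/3
  pi_1 = 2/5
  pi_2 = 4/15

Verification (pi * P):
  1/3*1/2 + 2/5*1/4 + 4/15*1/4 = 1/3 = pi_0  (ok)
  1/3*1/4 + 2/5*5/8 + 4/15*1/4 = 2/5 = pi_1  (ok)
  1/3*1/4 + 2/5*1/8 + 4/15*1/2 = 4/15 = pi_2  (ok)

Answer: 1/3 2/5 4/15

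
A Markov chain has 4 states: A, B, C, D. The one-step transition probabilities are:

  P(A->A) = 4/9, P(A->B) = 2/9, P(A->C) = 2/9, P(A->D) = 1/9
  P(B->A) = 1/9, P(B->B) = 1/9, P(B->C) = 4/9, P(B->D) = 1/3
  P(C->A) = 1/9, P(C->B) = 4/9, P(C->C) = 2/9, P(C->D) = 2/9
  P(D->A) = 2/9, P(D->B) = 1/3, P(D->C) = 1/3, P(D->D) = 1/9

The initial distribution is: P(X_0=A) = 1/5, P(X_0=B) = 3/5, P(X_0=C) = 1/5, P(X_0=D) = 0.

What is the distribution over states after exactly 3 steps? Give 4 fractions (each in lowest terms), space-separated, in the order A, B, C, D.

Propagating the distribution step by step (d_{t+1} = d_t * P):
d_0 = (A=1/5, B=3/5, C=1/5, D=0)
  d_1[A] = 1/5*4/9 + 3/5*1/9 + 1/5*1/9 + 0*2/9 = 8/45
  d_1[B] = 1/5*2/9 + 3/5*1/9 + 1/5*4/9 + 0*1/3 = 1/5
  d_1[C] = 1/5*2/9 + 3/5*4/9 + 1/5*2/9 + 0*1/3 = 16/45
  d_1[D] = 1/5*1/9 + 3/5*1/3 + 1/5*2/9 + 0*1/9 = 4/15
d_1 = (A=8/45, B=1/5, C=16/45, D=4/15)
  d_2[A] = 8/45*4/9 + 1/5*1/9 + 16/45*1/9 + 4/15*2/9 = 1/5
  d_2[B] = 8/45*2/9 + 1/5*1/9 + 16/45*4/9 + 4/15*1/3 = 25/81
  d_2[C] = 8/45*2/9 + 1/5*4/9 + 16/45*2/9 + 4/15*1/3 = 8/27
  d_2[D] = 8/45*1/9 + 1/5*1/3 + 16/45*2/9 + 4/15*1/9 = 79/405
d_2 = (A=1/5, B=25/81, C=8/27, D=79/405)
  d_3[A] = 1/5*4/9 + 25/81*1/9 + 8/27*1/9 + 79/405*2/9 = 727/3645
  d_3[B] = 1/5*2/9 + 25/81*1/9 + 8/27*4/9 + 79/405*1/3 = 1004/3645
  d_3[C] = 1/5*2/9 + 25/81*4/9 + 8/27*2/9 + 79/405*1/3 = 1139/3645
  d_3[D] = 1/5*1/9 + 25/81*1/3 + 8/27*2/9 + 79/405*1/9 = 155/729
d_3 = (A=727/3645, B=1004/3645, C=1139/3645, D=155/729)

Answer: 727/3645 1004/3645 1139/3645 155/729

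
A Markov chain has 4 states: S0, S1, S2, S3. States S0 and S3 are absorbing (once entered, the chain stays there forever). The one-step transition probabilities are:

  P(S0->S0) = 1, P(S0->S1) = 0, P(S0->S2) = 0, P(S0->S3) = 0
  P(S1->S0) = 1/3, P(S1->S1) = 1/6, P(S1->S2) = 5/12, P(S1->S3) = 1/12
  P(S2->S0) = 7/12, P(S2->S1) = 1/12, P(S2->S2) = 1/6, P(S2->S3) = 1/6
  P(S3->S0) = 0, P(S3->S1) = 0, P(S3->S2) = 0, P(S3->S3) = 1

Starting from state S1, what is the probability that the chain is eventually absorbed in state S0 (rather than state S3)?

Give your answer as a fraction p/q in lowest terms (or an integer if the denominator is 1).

Answer: 15/19

Derivation:
Let a_i = P(absorbed in S0 | start in state i).
Boundary conditions: a_S0 = 1, a_S3 = 0.
For each transient state i, a_i = sum_j P(i->j) * a_j:
  a_S1 = 1/3*a_S0 + 1/6*a_S1 + 5/12*a_S2 + 1/12*a_S3
  a_S2 = 7/12*a_S0 + 1/12*a_S1 + 1/6*a_S2 + 1/6*a_S3

Substituting a_S0 = 1 and a_S3 = 0, rearrange to (I - Q) a = r where r[i] = P(i -> S0):
  [5/6, -5/12] . (a_S1, a_S2) = 1/3
  [-1/12, 5/6] . (a_S1, a_S2) = 7/12

Solving yields:
  a_S1 = 15/19
  a_S2 = 74/95

Starting state is S1, so the absorption probability is a_S1 = 15/19.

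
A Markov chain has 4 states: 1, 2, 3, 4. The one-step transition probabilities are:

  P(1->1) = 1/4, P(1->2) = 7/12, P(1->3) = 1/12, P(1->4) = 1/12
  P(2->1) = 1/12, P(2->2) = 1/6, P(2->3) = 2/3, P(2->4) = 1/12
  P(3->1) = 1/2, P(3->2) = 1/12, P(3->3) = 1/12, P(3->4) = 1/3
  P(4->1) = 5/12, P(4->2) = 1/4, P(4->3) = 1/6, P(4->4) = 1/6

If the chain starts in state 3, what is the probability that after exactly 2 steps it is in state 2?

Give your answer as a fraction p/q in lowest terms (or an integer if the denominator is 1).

Computing P^2 by repeated multiplication:
P^1 =
  1: [1/4, 7/12, 1/12, 1/12]
  2: [1/12, 1/6, 2/3, 1/12]
  3: [1/2, 1/12, 1/12, 1/3]
  4: [5/12, 1/4, 1/6, 1/6]
P^2 =
  1: [3/16, 13/48, 31/72, 1/9]
  2: [29/72, 11/72, 3/16, 37/144]
  3: [5/16, 19/48, 23/144, 19/144]
  4: [5/18, 49/144, 35/144, 5/36]

(P^2)[3 -> 2] = 19/48

Answer: 19/48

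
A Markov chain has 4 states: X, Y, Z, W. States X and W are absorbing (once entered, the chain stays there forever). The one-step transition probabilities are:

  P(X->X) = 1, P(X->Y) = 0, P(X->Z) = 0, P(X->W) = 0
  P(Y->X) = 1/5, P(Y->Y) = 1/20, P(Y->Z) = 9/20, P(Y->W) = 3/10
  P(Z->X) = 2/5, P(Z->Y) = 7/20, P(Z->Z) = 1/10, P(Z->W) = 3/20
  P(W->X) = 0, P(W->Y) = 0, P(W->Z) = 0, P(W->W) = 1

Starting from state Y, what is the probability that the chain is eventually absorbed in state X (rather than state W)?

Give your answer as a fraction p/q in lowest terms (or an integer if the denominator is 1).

Let a_i = P(absorbed in X | start in state i).
Boundary conditions: a_X = 1, a_W = 0.
For each transient state i, a_i = sum_j P(i->j) * a_j:
  a_Y = 1/5*a_X + 1/20*a_Y + 9/20*a_Z + 3/10*a_W
  a_Z = 2/5*a_X + 7/20*a_Y + 1/10*a_Z + 3/20*a_W

Substituting a_X = 1 and a_W = 0, rearrange to (I - Q) a = r where r[i] = P(i -> X):
  [19/20, -9/20] . (a_Y, a_Z) = 1/5
  [-7/20, 9/10] . (a_Y, a_Z) = 2/5

Solving yields:
  a_Y = 16/31
  a_Z = 20/31

Starting state is Y, so the absorption probability is a_Y = 16/31.

Answer: 16/31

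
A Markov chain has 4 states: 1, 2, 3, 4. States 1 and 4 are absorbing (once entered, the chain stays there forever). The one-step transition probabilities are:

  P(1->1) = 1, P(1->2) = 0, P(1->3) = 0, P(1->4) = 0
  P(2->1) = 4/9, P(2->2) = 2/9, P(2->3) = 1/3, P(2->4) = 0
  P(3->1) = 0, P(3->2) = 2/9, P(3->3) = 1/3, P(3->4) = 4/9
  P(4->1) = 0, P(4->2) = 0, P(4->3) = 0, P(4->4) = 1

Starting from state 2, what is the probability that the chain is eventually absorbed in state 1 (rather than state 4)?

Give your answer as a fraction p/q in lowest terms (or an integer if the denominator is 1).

Let a_i = P(absorbed in 1 | start in state i).
Boundary conditions: a_1 = 1, a_4 = 0.
For each transient state i, a_i = sum_j P(i->j) * a_j:
  a_2 = 4/9*a_1 + 2/9*a_2 + 1/3*a_3 + 0*a_4
  a_3 = 0*a_1 + 2/9*a_2 + 1/3*a_3 + 4/9*a_4

Substituting a_1 = 1 and a_4 = 0, rearrange to (I - Q) a = r where r[i] = P(i -> 1):
  [7/9, -1/3] . (a_2, a_3) = 4/9
  [-2/9, 2/3] . (a_2, a_3) = 0

Solving yields:
  a_2 = 2/3
  a_3 = 2/9

Starting state is 2, so the absorption probability is a_2 = 2/3.

Answer: 2/3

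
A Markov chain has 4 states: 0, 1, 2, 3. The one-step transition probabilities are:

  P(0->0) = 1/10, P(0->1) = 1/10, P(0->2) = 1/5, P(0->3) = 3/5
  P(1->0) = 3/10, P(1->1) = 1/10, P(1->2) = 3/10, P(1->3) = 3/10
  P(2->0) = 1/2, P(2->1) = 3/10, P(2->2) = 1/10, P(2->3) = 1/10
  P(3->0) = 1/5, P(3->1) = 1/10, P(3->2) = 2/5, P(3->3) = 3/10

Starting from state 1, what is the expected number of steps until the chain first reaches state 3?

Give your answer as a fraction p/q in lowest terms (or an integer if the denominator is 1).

Answer: 730/249

Derivation:
Let h_i = expected steps to first reach 3 from state i.
Boundary: h_3 = 0.
First-step equations for the other states:
  h_0 = 1 + 1/10*h_0 + 1/10*h_1 + 1/5*h_2 + 3/5*h_3
  h_1 = 1 + 3/10*h_0 + 1/10*h_1 + 3/10*h_2 + 3/10*h_3
  h_2 = 1 + 1/2*h_0 + 3/10*h_1 + 1/10*h_2 + 1/10*h_3

Substituting h_3 = 0 and rearranging gives the linear system (I - Q) h = 1:
  [9/10, -1/10, -1/5] . (h_0, h_1, h_2) = 1
  [-3/10, 9/10, -3/10] . (h_0, h_1, h_2) = 1
  [-1/2, -3/10, 9/10] . (h_0, h_1, h_2) = 1

Solving yields:
  h_0 = 180/83
  h_1 = 730/249
  h_2 = 820/249

Starting state is 1, so the expected hitting time is h_1 = 730/249.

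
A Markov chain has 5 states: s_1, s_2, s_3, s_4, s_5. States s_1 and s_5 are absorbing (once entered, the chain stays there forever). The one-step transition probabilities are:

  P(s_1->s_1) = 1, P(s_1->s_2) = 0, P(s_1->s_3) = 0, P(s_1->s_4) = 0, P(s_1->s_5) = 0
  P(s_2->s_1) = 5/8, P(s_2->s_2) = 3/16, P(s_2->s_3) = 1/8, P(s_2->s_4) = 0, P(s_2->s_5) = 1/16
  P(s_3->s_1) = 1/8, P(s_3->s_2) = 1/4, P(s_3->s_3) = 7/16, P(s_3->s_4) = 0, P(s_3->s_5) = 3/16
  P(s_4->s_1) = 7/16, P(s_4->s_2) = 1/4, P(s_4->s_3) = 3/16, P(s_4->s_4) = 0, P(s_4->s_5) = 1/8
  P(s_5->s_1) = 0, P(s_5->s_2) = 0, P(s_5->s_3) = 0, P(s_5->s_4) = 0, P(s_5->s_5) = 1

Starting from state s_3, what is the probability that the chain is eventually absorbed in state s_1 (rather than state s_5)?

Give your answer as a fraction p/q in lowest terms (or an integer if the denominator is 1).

Answer: 66/109

Derivation:
Let a_i = P(absorbed in s_1 | start in state i).
Boundary conditions: a_s_1 = 1, a_s_5 = 0.
For each transient state i, a_i = sum_j P(i->j) * a_j:
  a_s_2 = 5/8*a_s_1 + 3/16*a_s_2 + 1/8*a_s_3 + 0*a_s_4 + 1/16*a_s_5
  a_s_3 = 1/8*a_s_1 + 1/4*a_s_2 + 7/16*a_s_3 + 0*a_s_4 + 3/16*a_s_5
  a_s_4 = 7/16*a_s_1 + 1/4*a_s_2 + 3/16*a_s_3 + 0*a_s_4 + 1/8*a_s_5

Substituting a_s_1 = 1 and a_s_5 = 0, rearrange to (I - Q) a = r where r[i] = P(i -> s_1):
  [13/16, -1/8, 0] . (a_s_2, a_s_3, a_s_4) = 5/8
  [-1/4, 9/16, 0] . (a_s_2, a_s_3, a_s_4) = 1/8
  [-1/4, -3/16, 1] . (a_s_2, a_s_3, a_s_4) = 7/16

Solving yields:
  a_s_2 = 94/109
  a_s_3 = 66/109
  a_s_4 = 1337/1744

Starting state is s_3, so the absorption probability is a_s_3 = 66/109.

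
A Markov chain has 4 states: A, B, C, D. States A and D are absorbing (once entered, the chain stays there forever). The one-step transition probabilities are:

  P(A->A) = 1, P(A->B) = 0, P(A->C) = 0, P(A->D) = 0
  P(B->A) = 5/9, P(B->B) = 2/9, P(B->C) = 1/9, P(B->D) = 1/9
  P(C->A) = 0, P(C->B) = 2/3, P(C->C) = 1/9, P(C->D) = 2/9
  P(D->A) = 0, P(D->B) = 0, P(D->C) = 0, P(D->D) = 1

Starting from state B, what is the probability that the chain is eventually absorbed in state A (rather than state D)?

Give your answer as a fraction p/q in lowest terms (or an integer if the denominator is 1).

Answer: 4/5

Derivation:
Let a_i = P(absorbed in A | start in state i).
Boundary conditions: a_A = 1, a_D = 0.
For each transient state i, a_i = sum_j P(i->j) * a_j:
  a_B = 5/9*a_A + 2/9*a_B + 1/9*a_C + 1/9*a_D
  a_C = 0*a_A + 2/3*a_B + 1/9*a_C + 2/9*a_D

Substituting a_A = 1 and a_D = 0, rearrange to (I - Q) a = r where r[i] = P(i -> A):
  [7/9, -1/9] . (a_B, a_C) = 5/9
  [-2/3, 8/9] . (a_B, a_C) = 0

Solving yields:
  a_B = 4/5
  a_C = 3/5

Starting state is B, so the absorption probability is a_B = 4/5.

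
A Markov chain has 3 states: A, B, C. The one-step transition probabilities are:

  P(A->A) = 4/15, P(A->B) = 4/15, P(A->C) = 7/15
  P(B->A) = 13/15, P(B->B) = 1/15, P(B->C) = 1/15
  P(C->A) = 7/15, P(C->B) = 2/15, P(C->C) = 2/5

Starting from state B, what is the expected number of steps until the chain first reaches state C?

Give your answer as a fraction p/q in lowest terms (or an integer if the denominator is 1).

Let h_i = expected steps to first reach C from state i.
Boundary: h_C = 0.
First-step equations for the other states:
  h_A = 1 + 4/15*h_A + 4/15*h_B + 7/15*h_C
  h_B = 1 + 13/15*h_A + 1/15*h_B + 1/15*h_C

Substituting h_C = 0 and rearranging gives the linear system (I - Q) h = 1:
  [11/15, -4/15] . (h_A, h_B) = 1
  [-13/15, 14/15] . (h_A, h_B) = 1

Solving yields:
  h_A = 45/17
  h_B = 60/17

Starting state is B, so the expected hitting time is h_B = 60/17.

Answer: 60/17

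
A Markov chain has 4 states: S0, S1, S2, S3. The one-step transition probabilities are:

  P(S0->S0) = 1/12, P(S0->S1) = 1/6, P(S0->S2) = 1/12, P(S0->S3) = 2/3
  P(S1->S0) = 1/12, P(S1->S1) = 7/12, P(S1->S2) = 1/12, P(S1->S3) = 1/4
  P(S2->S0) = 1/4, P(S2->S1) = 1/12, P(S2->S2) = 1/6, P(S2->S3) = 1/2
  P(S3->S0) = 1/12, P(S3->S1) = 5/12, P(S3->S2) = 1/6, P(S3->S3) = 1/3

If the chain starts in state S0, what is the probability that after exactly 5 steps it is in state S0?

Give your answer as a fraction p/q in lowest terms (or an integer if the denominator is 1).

Computing P^5 by repeated multiplication:
P^1 =
  S0: [1/12, 1/6, 1/12, 2/3]
  S1: [1/12, 7/12, 1/12, 1/4]
  S2: [1/4, 1/12, 1/6, 1/2]
  S3: [1/12, 5/12, 1/6, 1/3]
P^2 =
  S0: [7/72, 19/48, 7/48, 13/36]
  S1: [7/72, 67/144, 1/9, 47/144]
  S2: [1/9, 5/16, 5/36, 7/16]
  S3: [1/9, 59/144, 1/8, 17/48]
P^3 =
  S0: [31/288, 59/144, 217/1728, 617/1728]
  S1: [11/108, 187/432, 23/192, 199/576]
  S2: [23/216, 341/864, 227/1728, 635/1728]
  S3: [5/48, 359/864, 71/576, 617/1728]
P^4 =
  S0: [1081/10368, 4315/10368, 427/3456, 3691/10368]
  S1: [119/1152, 2195/5184, 211/1728, 3641/10368]
  S2: [1091/10368, 89/216, 1295/10368, 1855/5184]
  S3: [359/3456, 2171/5184, 1279/10368, 1835/5184]
P^5 =
  S0: [2155/20736, 52103/124416, 3835/31104, 14681/41472]
  S1: [1075/10368, 52343/124416, 15275/124416, 21949/62208]
  S2: [6479/62208, 51931/124416, 15373/124416, 2453/6912]
  S3: [6463/62208, 52177/124416, 15317/124416, 10999/31104]

(P^5)[S0 -> S0] = 2155/20736

Answer: 2155/20736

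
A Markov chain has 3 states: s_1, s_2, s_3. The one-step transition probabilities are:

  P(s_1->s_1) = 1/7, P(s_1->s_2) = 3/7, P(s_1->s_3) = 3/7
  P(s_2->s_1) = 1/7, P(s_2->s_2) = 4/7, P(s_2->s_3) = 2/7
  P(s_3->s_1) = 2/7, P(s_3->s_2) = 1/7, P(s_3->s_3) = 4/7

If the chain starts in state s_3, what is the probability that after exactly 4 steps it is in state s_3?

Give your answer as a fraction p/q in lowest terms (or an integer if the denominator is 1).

Computing P^4 by repeated multiplication:
P^1 =
  s_1: [1/7, 3/7, 3/7]
  s_2: [1/7, 4/7, 2/7]
  s_3: [2/7, 1/7, 4/7]
P^2 =
  s_1: [10/49, 18/49, 3/7]
  s_2: [9/49, 3/7, 19/49]
  s_3: [11/49, 2/7, 24/49]
P^3 =
  s_1: [10/49, 123/343, 150/343]
  s_2: [68/343, 130/343, 145/343]
  s_3: [73/343, 113/343, 157/343]
P^4 =
  s_1: [493/2401, 852/2401, 1056/2401]
  s_2: [488/2401, 869/2401, 1044/2401]
  s_3: [500/2401, 828/2401, 1073/2401]

(P^4)[s_3 -> s_3] = 1073/2401

Answer: 1073/2401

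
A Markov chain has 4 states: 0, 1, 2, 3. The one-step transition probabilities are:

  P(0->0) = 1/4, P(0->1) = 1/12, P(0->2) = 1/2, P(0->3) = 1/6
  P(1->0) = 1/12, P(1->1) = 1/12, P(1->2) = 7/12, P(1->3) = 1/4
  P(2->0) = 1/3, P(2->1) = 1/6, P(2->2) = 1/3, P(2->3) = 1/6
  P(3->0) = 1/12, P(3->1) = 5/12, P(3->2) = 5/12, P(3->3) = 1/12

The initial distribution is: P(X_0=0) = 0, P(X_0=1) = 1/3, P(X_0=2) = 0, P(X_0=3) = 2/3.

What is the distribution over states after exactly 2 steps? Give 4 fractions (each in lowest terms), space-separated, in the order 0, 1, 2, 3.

Answer: 31/144 73/432 47/108 13/72

Derivation:
Propagating the distribution step by step (d_{t+1} = d_t * P):
d_0 = (0=0, 1=1/3, 2=0, 3=2/3)
  d_1[0] = 0*1/4 + 1/3*1/12 + 0*1/3 + 2/3*1/12 = 1/12
  d_1[1] = 0*1/12 + 1/3*1/12 + 0*1/6 + 2/3*5/12 = 11/36
  d_1[2] = 0*1/2 + 1/3*7/12 + 0*1/3 + 2/3*5/12 = 17/36
  d_1[3] = 0*1/6 + 1/3*1/4 + 0*1/6 + 2/3*1/12 = 5/36
d_1 = (0=1/12, 1=11/36, 2=17/36, 3=5/36)
  d_2[0] = 1/12*1/4 + 11/36*1/12 + 17/36*1/3 + 5/36*1/12 = 31/144
  d_2[1] = 1/12*1/12 + 11/36*1/12 + 17/36*1/6 + 5/36*5/12 = 73/432
  d_2[2] = 1/12*1/2 + 11/36*7/12 + 17/36*1/3 + 5/36*5/12 = 47/108
  d_2[3] = 1/12*1/6 + 11/36*1/4 + 17/36*1/6 + 5/36*1/12 = 13/72
d_2 = (0=31/144, 1=73/432, 2=47/108, 3=13/72)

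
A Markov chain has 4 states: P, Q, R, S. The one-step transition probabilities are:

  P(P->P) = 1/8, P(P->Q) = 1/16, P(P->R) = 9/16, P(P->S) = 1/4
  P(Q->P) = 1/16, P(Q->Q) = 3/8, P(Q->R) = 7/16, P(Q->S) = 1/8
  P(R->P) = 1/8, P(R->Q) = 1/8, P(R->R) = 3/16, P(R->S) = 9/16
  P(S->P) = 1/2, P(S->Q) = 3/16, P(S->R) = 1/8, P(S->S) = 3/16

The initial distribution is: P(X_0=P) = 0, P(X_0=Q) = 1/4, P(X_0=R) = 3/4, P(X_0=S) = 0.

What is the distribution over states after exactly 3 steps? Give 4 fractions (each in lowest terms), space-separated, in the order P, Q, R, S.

Answer: 887/4096 2833/16384 5321/16384 2341/8192

Derivation:
Propagating the distribution step by step (d_{t+1} = d_t * P):
d_0 = (P=0, Q=1/4, R=3/4, S=0)
  d_1[P] = 0*1/8 + 1/4*1/16 + 3/4*1/8 + 0*1/2 = 7/64
  d_1[Q] = 0*1/16 + 1/4*3/8 + 3/4*1/8 + 0*3/16 = 3/16
  d_1[R] = 0*9/16 + 1/4*7/16 + 3/4*3/16 + 0*1/8 = 1/4
  d_1[S] = 0*1/4 + 1/4*1/8 + 3/4*9/16 + 0*3/16 = 29/64
d_1 = (P=7/64, Q=3/16, R=1/4, S=29/64)
  d_2[P] = 7/64*1/8 + 3/16*1/16 + 1/4*1/8 + 29/64*1/2 = 145/512
  d_2[Q] = 7/64*1/16 + 3/16*3/8 + 1/4*1/8 + 29/64*3/16 = 99/512
  d_2[R] = 7/64*9/16 + 3/16*7/16 + 1/4*3/16 + 29/64*1/8 = 253/1024
  d_2[S] = 7/64*1/4 + 3/16*1/8 + 1/4*9/16 + 29/64*3/16 = 283/1024
d_2 = (P=145/512, Q=99/512, R=253/1024, S=283/1024)
  d_3[P] = 145/512*1/8 + 99/512*1/16 + 253/1024*1/8 + 283/1024*1/2 = 887/4096
  d_3[Q] = 145/512*1/16 + 99/512*3/8 + 253/1024*1/8 + 283/1024*3/16 = 2833/16384
  d_3[R] = 145/512*9/16 + 99/512*7/16 + 253/1024*3/16 + 283/1024*1/8 = 5321/16384
  d_3[S] = 145/512*1/4 + 99/512*1/8 + 253/1024*9/16 + 283/1024*3/16 = 2341/8192
d_3 = (P=887/4096, Q=2833/16384, R=5321/16384, S=2341/8192)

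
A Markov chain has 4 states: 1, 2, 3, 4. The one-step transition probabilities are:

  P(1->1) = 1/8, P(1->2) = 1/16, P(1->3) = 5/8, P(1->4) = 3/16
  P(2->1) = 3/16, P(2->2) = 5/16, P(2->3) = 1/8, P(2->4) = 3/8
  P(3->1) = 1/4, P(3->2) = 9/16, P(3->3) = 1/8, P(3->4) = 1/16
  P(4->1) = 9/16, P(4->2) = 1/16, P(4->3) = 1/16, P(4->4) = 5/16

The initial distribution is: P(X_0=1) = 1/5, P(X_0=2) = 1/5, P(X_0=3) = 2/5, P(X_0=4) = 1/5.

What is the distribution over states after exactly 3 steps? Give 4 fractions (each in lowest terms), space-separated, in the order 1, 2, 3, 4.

Propagating the distribution step by step (d_{t+1} = d_t * P):
d_0 = (1=1/5, 2=1/5, 3=2/5, 4=1/5)
  d_1[1] = 1/5*1/8 + 1/5*3/16 + 2/5*1/4 + 1/5*9/16 = 11/40
  d_1[2] = 1/5*1/16 + 1/5*5/16 + 2/5*9/16 + 1/5*1/16 = 5/16
  d_1[3] = 1/5*5/8 + 1/5*1/8 + 2/5*1/8 + 1/5*1/16 = 17/80
  d_1[4] = 1/5*3/16 + 1/5*3/8 + 2/5*1/16 + 1/5*5/16 = 1/5
d_1 = (1=11/40, 2=5/16, 3=17/80, 4=1/5)
  d_2[1] = 11/40*1/8 + 5/16*3/16 + 17/80*1/4 + 1/5*9/16 = 331/1280
  d_2[2] = 11/40*1/16 + 5/16*5/16 + 17/80*9/16 + 1/5*1/16 = 79/320
  d_2[3] = 11/40*5/8 + 5/16*1/8 + 17/80*1/8 + 1/5*1/16 = 1/4
  d_2[4] = 11/40*3/16 + 5/16*3/8 + 17/80*1/16 + 1/5*5/16 = 313/1280
d_2 = (1=331/1280, 2=79/320, 3=1/4, 4=313/1280)
  d_3[1] = 331/1280*1/8 + 79/320*3/16 + 1/4*1/4 + 313/1280*9/16 = 5707/20480
  d_3[2] = 331/1280*1/16 + 79/320*5/16 + 1/4*9/16 + 313/1280*1/16 = 319/1280
  d_3[3] = 331/1280*5/8 + 79/320*1/8 + 1/4*1/8 + 313/1280*1/16 = 979/4096
  d_3[4] = 331/1280*3/16 + 79/320*3/8 + 1/4*1/16 + 313/1280*5/16 = 2387/10240
d_3 = (1=5707/20480, 2=319/1280, 3=979/4096, 4=2387/10240)

Answer: 5707/20480 319/1280 979/4096 2387/10240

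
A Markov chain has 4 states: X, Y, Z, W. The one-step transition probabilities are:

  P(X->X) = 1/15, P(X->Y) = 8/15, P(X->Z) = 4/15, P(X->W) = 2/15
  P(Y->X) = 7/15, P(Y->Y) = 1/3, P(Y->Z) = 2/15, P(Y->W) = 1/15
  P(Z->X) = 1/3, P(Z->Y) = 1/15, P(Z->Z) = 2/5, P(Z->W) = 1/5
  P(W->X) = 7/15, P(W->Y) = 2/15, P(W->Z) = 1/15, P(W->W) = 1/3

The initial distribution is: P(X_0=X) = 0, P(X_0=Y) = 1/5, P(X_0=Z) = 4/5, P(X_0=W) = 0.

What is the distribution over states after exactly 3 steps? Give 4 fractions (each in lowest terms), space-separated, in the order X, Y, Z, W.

Answer: 5419/16875 952/3375 1282/5625 38/225

Derivation:
Propagating the distribution step by step (d_{t+1} = d_t * P):
d_0 = (X=0, Y=1/5, Z=4/5, W=0)
  d_1[X] = 0*1/15 + 1/5*7/15 + 4/5*1/3 + 0*7/15 = 9/25
  d_1[Y] = 0*8/15 + 1/5*1/3 + 4/5*1/15 + 0*2/15 = 3/25
  d_1[Z] = 0*4/15 + 1/5*2/15 + 4/5*2/5 + 0*1/15 = 26/75
  d_1[W] = 0*2/15 + 1/5*1/15 + 4/5*1/5 + 0*1/3 = 13/75
d_1 = (X=9/25, Y=3/25, Z=26/75, W=13/75)
  d_2[X] = 9/25*1/15 + 3/25*7/15 + 26/75*1/3 + 13/75*7/15 = 311/1125
  d_2[Y] = 9/25*8/15 + 3/25*1/3 + 26/75*1/15 + 13/75*2/15 = 313/1125
  d_2[Z] = 9/25*4/15 + 3/25*2/15 + 26/75*2/5 + 13/75*1/15 = 59/225
  d_2[W] = 9/25*2/15 + 3/25*1/15 + 26/75*1/5 + 13/75*1/3 = 206/1125
d_2 = (X=311/1125, Y=313/1125, Z=59/225, W=206/1125)
  d_3[X] = 311/1125*1/15 + 313/1125*7/15 + 59/225*1/3 + 206/1125*7/15 = 5419/16875
  d_3[Y] = 311/1125*8/15 + 313/1125*1/3 + 59/225*1/15 + 206/1125*2/15 = 952/3375
  d_3[Z] = 311/1125*4/15 + 313/1125*2/15 + 59/225*2/5 + 206/1125*1/15 = 1282/5625
  d_3[W] = 311/1125*2/15 + 313/1125*1/15 + 59/225*1/5 + 206/1125*1/3 = 38/225
d_3 = (X=5419/16875, Y=952/3375, Z=1282/5625, W=38/225)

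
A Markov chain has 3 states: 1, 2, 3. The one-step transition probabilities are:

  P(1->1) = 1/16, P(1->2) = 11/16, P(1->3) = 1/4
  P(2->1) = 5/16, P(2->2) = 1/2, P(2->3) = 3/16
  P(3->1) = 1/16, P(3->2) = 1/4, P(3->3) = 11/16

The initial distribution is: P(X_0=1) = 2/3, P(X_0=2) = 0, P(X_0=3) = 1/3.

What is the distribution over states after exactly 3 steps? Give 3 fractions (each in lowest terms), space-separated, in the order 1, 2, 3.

Propagating the distribution step by step (d_{t+1} = d_t * P):
d_0 = (1=2/3, 2=0, 3=1/3)
  d_1[1] = 2/3*1/16 + 0*5/16 + 1/3*1/16 = 1/16
  d_1[2] = 2/3*11/16 + 0*1/2 + 1/3*1/4 = 13/24
  d_1[3] = 2/3*1/4 + 0*3/16 + 1/3*11/16 = 19/48
d_1 = (1=1/16, 2=13/24, 3=19/48)
  d_2[1] = 1/16*1/16 + 13/24*5/16 + 19/48*1/16 = 19/96
  d_2[2] = 1/16*11/16 + 13/24*1/2 + 19/48*1/4 = 317/768
  d_2[3] = 1/16*1/4 + 13/24*3/16 + 19/48*11/16 = 299/768
d_2 = (1=19/96, 2=317/768, 3=299/768)
  d_3[1] = 19/96*1/16 + 317/768*5/16 + 299/768*1/16 = 509/3072
  d_3[2] = 19/96*11/16 + 317/768*1/2 + 299/768*1/4 = 1351/3072
  d_3[3] = 19/96*1/4 + 317/768*3/16 + 299/768*11/16 = 101/256
d_3 = (1=509/3072, 2=1351/3072, 3=101/256)

Answer: 509/3072 1351/3072 101/256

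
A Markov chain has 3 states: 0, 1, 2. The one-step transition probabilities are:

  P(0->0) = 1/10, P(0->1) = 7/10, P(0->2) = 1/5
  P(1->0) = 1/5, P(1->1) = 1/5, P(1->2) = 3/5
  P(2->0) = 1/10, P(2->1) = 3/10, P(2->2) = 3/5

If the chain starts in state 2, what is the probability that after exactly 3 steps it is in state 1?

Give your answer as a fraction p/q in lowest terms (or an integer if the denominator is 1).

Answer: 321/1000

Derivation:
Computing P^3 by repeated multiplication:
P^1 =
  0: [1/10, 7/10, 1/5]
  1: [1/5, 1/5, 3/5]
  2: [1/10, 3/10, 3/5]
P^2 =
  0: [17/100, 27/100, 14/25]
  1: [3/25, 9/25, 13/25]
  2: [13/100, 31/100, 14/25]
P^3 =
  0: [127/1000, 341/1000, 133/250]
  1: [17/125, 39/125, 69/125]
  2: [131/1000, 321/1000, 137/250]

(P^3)[2 -> 1] = 321/1000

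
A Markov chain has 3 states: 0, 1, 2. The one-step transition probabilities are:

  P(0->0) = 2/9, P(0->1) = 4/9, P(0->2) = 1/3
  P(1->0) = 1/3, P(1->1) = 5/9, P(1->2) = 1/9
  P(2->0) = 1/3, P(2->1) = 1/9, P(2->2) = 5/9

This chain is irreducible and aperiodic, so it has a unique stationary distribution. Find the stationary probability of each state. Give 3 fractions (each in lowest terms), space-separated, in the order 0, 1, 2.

Answer: 3/10 19/50 8/25

Derivation:
The stationary distribution satisfies pi = pi * P, i.e.:
  pi_0 = 2/9*pi_0 + 1/3*pi_1 + 1/3*pi_2
  pi_1 = 4/9*pi_0 + 5/9*pi_1 + 1/9*pi_2
  pi_2 = 1/3*pi_0 + 1/9*pi_1 + 5/9*pi_2
with normalization: pi_0 + pi_1 + pi_2 = 1.

Using the first 2 balance equations plus normalization, the linear system A*pi = b is:
  [-7/9, 1/3, 1/3] . pi = 0
  [4/9, -4/9, 1/9] . pi = 0
  [1, 1, 1] . pi = 1

Solving yields:
  pi_0 = 3/10
  pi_1 = 19/50
  pi_2 = 8/25

Verification (pi * P):
  3/10*2/9 + 19/50*1/3 + 8/25*1/3 = 3/10 = pi_0  (ok)
  3/10*4/9 + 19/50*5/9 + 8/25*1/9 = 19/50 = pi_1  (ok)
  3/10*1/3 + 19/50*1/9 + 8/25*5/9 = 8/25 = pi_2  (ok)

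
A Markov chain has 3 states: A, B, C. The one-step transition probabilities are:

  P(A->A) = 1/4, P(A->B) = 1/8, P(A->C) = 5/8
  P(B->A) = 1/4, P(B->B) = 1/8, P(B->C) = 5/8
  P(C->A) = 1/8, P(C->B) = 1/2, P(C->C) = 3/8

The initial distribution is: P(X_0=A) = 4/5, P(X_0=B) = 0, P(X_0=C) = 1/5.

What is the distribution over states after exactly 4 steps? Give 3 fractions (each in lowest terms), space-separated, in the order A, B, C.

Propagating the distribution step by step (d_{t+1} = d_t * P):
d_0 = (A=4/5, B=0, C=1/5)
  d_1[A] = 4/5*1/4 + 0*1/4 + 1/5*1/8 = 9/40
  d_1[B] = 4/5*1/8 + 0*1/8 + 1/5*1/2 = 1/5
  d_1[C] = 4/5*5/8 + 0*5/8 + 1/5*3/8 = 23/40
d_1 = (A=9/40, B=1/5, C=23/40)
  d_2[A] = 9/40*1/4 + 1/5*1/4 + 23/40*1/8 = 57/320
  d_2[B] = 9/40*1/8 + 1/5*1/8 + 23/40*1/2 = 109/320
  d_2[C] = 9/40*5/8 + 1/5*5/8 + 23/40*3/8 = 77/160
d_2 = (A=57/320, B=109/320, C=77/160)
  d_3[A] = 57/320*1/4 + 109/320*1/4 + 77/160*1/8 = 243/1280
  d_3[B] = 57/320*1/8 + 109/320*1/8 + 77/160*1/2 = 391/1280
  d_3[C] = 57/320*5/8 + 109/320*5/8 + 77/160*3/8 = 323/640
d_3 = (A=243/1280, B=391/1280, C=323/640)
  d_4[A] = 243/1280*1/4 + 391/1280*1/4 + 323/640*1/8 = 957/5120
  d_4[B] = 243/1280*1/8 + 391/1280*1/8 + 323/640*1/2 = 1609/5120
  d_4[C] = 243/1280*5/8 + 391/1280*5/8 + 323/640*3/8 = 1277/2560
d_4 = (A=957/5120, B=1609/5120, C=1277/2560)

Answer: 957/5120 1609/5120 1277/2560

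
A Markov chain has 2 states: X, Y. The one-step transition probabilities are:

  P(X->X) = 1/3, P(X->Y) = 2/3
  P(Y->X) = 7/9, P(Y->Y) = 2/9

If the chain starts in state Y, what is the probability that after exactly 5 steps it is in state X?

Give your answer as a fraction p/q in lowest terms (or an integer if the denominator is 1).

Answer: 32347/59049

Derivation:
Computing P^5 by repeated multiplication:
P^1 =
  X: [1/3, 2/3]
  Y: [7/9, 2/9]
P^2 =
  X: [17/27, 10/27]
  Y: [35/81, 46/81]
P^3 =
  X: [121/243, 122/243]
  Y: [427/729, 302/729]
P^4 =
  X: [1217/2187, 970/2187]
  Y: [3395/6561, 3166/6561]
P^5 =
  X: [10441/19683, 9242/19683]
  Y: [32347/59049, 26702/59049]

(P^5)[Y -> X] = 32347/59049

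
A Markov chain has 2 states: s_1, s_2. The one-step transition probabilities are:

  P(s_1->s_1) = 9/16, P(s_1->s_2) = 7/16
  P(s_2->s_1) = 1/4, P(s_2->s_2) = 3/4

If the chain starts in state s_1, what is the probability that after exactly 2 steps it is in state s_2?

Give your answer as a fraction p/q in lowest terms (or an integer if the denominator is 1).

Answer: 147/256

Derivation:
Computing P^2 by repeated multiplication:
P^1 =
  s_1: [9/16, 7/16]
  s_2: [1/4, 3/4]
P^2 =
  s_1: [109/256, 147/256]
  s_2: [21/64, 43/64]

(P^2)[s_1 -> s_2] = 147/256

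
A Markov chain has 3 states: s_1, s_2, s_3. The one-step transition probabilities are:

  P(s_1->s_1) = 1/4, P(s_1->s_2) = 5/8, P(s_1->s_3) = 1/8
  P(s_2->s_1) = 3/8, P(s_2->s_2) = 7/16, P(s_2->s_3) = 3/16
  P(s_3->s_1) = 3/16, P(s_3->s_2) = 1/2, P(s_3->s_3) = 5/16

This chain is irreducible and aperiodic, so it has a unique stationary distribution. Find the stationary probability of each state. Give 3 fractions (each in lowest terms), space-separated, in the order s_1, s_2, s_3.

Answer: 25/83 42/83 16/83

Derivation:
The stationary distribution satisfies pi = pi * P, i.e.:
  pi_s_1 = 1/4*pi_s_1 + 3/8*pi_s_2 + 3/16*pi_s_3
  pi_s_2 = 5/8*pi_s_1 + 7/16*pi_s_2 + 1/2*pi_s_3
  pi_s_3 = 1/8*pi_s_1 + 3/16*pi_s_2 + 5/16*pi_s_3
with normalization: pi_s_1 + pi_s_2 + pi_s_3 = 1.

Using the first 2 balance equations plus normalization, the linear system A*pi = b is:
  [-3/4, 3/8, 3/16] . pi = 0
  [5/8, -9/16, 1/2] . pi = 0
  [1, 1, 1] . pi = 1

Solving yields:
  pi_s_1 = 25/83
  pi_s_2 = 42/83
  pi_s_3 = 16/83

Verification (pi * P):
  25/83*1/4 + 42/83*3/8 + 16/83*3/16 = 25/83 = pi_s_1  (ok)
  25/83*5/8 + 42/83*7/16 + 16/83*1/2 = 42/83 = pi_s_2  (ok)
  25/83*1/8 + 42/83*3/16 + 16/83*5/16 = 16/83 = pi_s_3  (ok)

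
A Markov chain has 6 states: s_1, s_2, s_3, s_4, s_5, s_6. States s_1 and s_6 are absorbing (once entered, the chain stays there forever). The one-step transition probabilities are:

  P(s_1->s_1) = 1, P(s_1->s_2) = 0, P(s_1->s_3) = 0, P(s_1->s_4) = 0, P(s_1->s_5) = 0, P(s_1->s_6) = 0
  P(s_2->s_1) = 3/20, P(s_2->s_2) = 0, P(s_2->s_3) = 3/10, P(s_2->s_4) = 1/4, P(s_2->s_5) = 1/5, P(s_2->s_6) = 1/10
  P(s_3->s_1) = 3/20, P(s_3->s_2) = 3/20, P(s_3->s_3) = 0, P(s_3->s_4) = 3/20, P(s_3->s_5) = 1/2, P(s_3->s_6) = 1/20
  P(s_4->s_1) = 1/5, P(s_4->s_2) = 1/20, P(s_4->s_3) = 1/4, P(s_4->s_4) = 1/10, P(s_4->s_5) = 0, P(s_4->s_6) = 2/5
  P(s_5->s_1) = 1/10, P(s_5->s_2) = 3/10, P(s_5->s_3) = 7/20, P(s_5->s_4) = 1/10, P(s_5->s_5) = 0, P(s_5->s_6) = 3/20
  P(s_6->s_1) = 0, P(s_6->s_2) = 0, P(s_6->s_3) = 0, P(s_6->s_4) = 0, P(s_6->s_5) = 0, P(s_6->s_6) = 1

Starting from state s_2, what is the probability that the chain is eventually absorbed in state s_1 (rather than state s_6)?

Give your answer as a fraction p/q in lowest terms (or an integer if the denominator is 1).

Answer: 6858/13759

Derivation:
Let a_i = P(absorbed in s_1 | start in state i).
Boundary conditions: a_s_1 = 1, a_s_6 = 0.
For each transient state i, a_i = sum_j P(i->j) * a_j:
  a_s_2 = 3/20*a_s_1 + 0*a_s_2 + 3/10*a_s_3 + 1/4*a_s_4 + 1/5*a_s_5 + 1/10*a_s_6
  a_s_3 = 3/20*a_s_1 + 3/20*a_s_2 + 0*a_s_3 + 3/20*a_s_4 + 1/2*a_s_5 + 1/20*a_s_6
  a_s_4 = 1/5*a_s_1 + 1/20*a_s_2 + 1/4*a_s_3 + 1/10*a_s_4 + 0*a_s_5 + 2/5*a_s_6
  a_s_5 = 1/10*a_s_1 + 3/10*a_s_2 + 7/20*a_s_3 + 1/10*a_s_4 + 0*a_s_5 + 3/20*a_s_6

Substituting a_s_1 = 1 and a_s_6 = 0, rearrange to (I - Q) a = r where r[i] = P(i -> s_1):
  [1, -3/10, -1/4, -1/5] . (a_s_2, a_s_3, a_s_4, a_s_5) = 3/20
  [-3/20, 1, -3/20, -1/2] . (a_s_2, a_s_3, a_s_4, a_s_5) = 3/20
  [-1/20, -1/4, 9/10, 0] . (a_s_2, a_s_3, a_s_4, a_s_5) = 1/5
  [-3/10, -7/20, -1/10, 1] . (a_s_2, a_s_3, a_s_4, a_s_5) = 1/10

Solving yields:
  a_s_2 = 6858/13759
  a_s_3 = 7144/13759
  a_s_4 = 5423/13759
  a_s_5 = 6476/13759

Starting state is s_2, so the absorption probability is a_s_2 = 6858/13759.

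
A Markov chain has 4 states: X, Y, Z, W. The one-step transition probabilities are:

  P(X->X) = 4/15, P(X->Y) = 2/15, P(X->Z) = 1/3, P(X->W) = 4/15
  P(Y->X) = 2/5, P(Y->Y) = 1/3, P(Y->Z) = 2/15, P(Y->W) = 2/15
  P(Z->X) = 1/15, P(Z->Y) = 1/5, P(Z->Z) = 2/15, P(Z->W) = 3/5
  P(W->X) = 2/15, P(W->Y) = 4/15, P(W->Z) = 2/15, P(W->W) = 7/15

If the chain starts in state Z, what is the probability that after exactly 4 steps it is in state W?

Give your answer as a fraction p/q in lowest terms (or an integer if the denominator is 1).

Answer: 18356/50625

Derivation:
Computing P^4 by repeated multiplication:
P^1 =
  X: [4/15, 2/15, 1/3, 4/15]
  Y: [2/5, 1/3, 2/15, 2/15]
  Z: [1/15, 1/5, 2/15, 3/5]
  W: [2/15, 4/15, 2/15, 7/15]
P^2 =
  X: [41/225, 49/225, 14/75, 31/75]
  Y: [4/15, 17/75, 16/75, 22/75]
  Z: [14/75, 59/225, 11/75, 91/225]
  W: [16/75, 58/225, 4/25, 83/225]
P^3 =
  X: [686/3375, 11/45, 191/1125, 1291/3375]
  Y: [242/1125, 29/125, 14/75, 412/1125]
  Z: [737/3375, 842/3375, 64/375, 244/675]
  W: [742/3375, 826/3375, 22/125, 1213/3375]
P^4 =
  X: [10849/50625, 2476/10125, 2936/16875, 6196/16875]
  Y: [3568/16875, 4067/16875, 992/5625, 232/625]
  Z: [136/625, 12292/50625, 2987/16875, 18356/50625]
  W: [1216/5625, 12248/50625, 2992/16875, 18457/50625]

(P^4)[Z -> W] = 18356/50625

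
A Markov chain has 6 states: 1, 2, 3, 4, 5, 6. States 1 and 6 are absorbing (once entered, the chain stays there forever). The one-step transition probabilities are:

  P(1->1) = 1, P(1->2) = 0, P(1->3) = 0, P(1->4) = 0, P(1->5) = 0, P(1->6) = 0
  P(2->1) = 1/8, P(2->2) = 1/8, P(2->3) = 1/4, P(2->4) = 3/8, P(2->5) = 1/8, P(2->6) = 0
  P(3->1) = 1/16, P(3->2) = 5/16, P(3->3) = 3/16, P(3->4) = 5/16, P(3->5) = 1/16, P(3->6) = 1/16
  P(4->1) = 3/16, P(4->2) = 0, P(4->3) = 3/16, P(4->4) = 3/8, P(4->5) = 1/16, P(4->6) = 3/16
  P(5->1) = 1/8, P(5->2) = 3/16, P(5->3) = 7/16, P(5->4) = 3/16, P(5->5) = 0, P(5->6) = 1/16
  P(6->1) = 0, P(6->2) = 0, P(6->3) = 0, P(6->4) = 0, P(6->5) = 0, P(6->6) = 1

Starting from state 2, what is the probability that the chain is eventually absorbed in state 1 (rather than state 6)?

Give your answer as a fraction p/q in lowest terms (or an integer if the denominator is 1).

Let a_i = P(absorbed in 1 | start in state i).
Boundary conditions: a_1 = 1, a_6 = 0.
For each transient state i, a_i = sum_j P(i->j) * a_j:
  a_2 = 1/8*a_1 + 1/8*a_2 + 1/4*a_3 + 3/8*a_4 + 1/8*a_5 + 0*a_6
  a_3 = 1/16*a_1 + 5/16*a_2 + 3/16*a_3 + 5/16*a_4 + 1/16*a_5 + 1/16*a_6
  a_4 = 3/16*a_1 + 0*a_2 + 3/16*a_3 + 3/8*a_4 + 1/16*a_5 + 3/16*a_6
  a_5 = 1/8*a_1 + 3/16*a_2 + 7/16*a_3 + 3/16*a_4 + 0*a_5 + 1/16*a_6

Substituting a_1 = 1 and a_6 = 0, rearrange to (I - Q) a = r where r[i] = P(i -> 1):
  [7/8, -1/4, -3/8, -1/8] . (a_2, a_3, a_4, a_5) = 1/8
  [-5/16, 13/16, -5/16, -1/16] . (a_2, a_3, a_4, a_5) = 1/16
  [0, -3/16, 5/8, -1/16] . (a_2, a_3, a_4, a_5) = 3/16
  [-3/16, -7/16, -3/16, 1] . (a_2, a_3, a_4, a_5) = 1/8

Solving yields:
  a_2 = 129/211
  a_3 = 118/211
  a_4 = 111/211
  a_5 = 123/211

Starting state is 2, so the absorption probability is a_2 = 129/211.

Answer: 129/211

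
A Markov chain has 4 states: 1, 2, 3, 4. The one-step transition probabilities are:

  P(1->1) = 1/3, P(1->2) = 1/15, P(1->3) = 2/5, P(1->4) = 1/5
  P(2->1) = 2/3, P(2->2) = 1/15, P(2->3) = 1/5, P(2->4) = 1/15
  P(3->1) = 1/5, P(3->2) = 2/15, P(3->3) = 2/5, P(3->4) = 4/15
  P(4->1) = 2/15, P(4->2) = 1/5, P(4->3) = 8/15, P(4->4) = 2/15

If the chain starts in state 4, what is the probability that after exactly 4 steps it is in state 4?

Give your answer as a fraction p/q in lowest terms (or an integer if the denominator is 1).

Computing P^4 by repeated multiplication:
P^1 =
  1: [1/3, 1/15, 2/5, 1/5]
  2: [2/3, 1/15, 1/5, 1/15]
  3: [1/5, 2/15, 2/5, 4/15]
  4: [2/15, 1/5, 8/15, 2/15]
P^2 =
  1: [59/225, 3/25, 31/75, 46/225]
  2: [71/225, 4/45, 89/225, 1/5]
  3: [61/225, 29/225, 92/225, 43/225]
  4: [68/225, 3/25, 17/45, 1/5]
P^3 =
  1: [104/375, 82/675, 1361/3375, 668/3375]
  2: [304/1125, 404/3375, 92/225, 679/3375]
  3: [319/1125, 403/3375, 1349/3375, 74/375]
  4: [191/675, 16/135, 151/375, 661/3375]
P^4 =
  1: [4733/16875, 2024/16875, 20356/50625, 9998/50625]
  2: [14098/50625, 6113/50625, 20396/50625, 10018/50625]
  3: [14194/50625, 6056/50625, 6791/16875, 3334/16875]
  4: [14174/50625, 6056/50625, 20372/50625, 3341/16875]

(P^4)[4 -> 4] = 3341/16875

Answer: 3341/16875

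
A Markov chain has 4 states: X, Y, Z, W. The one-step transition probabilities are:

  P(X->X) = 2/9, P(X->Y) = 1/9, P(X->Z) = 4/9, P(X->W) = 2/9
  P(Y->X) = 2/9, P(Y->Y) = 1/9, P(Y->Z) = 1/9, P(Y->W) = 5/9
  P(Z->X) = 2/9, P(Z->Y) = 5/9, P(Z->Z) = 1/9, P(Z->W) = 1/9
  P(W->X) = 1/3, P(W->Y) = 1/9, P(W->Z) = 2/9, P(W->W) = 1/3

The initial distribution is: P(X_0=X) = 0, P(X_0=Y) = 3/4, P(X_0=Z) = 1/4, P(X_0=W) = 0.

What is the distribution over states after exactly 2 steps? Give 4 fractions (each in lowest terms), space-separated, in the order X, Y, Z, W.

Propagating the distribution step by step (d_{t+1} = d_t * P):
d_0 = (X=0, Y=3/4, Z=1/4, W=0)
  d_1[X] = 0*2/9 + 3/4*2/9 + 1/4*2/9 + 0*1/3 = 2/9
  d_1[Y] = 0*1/9 + 3/4*1/9 + 1/4*5/9 + 0*1/9 = 2/9
  d_1[Z] = 0*4/9 + 3/4*1/9 + 1/4*1/9 + 0*2/9 = 1/9
  d_1[W] = 0*2/9 + 3/4*5/9 + 1/4*1/9 + 0*1/3 = 4/9
d_1 = (X=2/9, Y=2/9, Z=1/9, W=4/9)
  d_2[X] = 2/9*2/9 + 2/9*2/9 + 1/9*2/9 + 4/9*1/3 = 22/81
  d_2[Y] = 2/9*1/9 + 2/9*1/9 + 1/9*5/9 + 4/9*1/9 = 13/81
  d_2[Z] = 2/9*4/9 + 2/9*1/9 + 1/9*1/9 + 4/9*2/9 = 19/81
  d_2[W] = 2/9*2/9 + 2/9*5/9 + 1/9*1/9 + 4/9*1/3 = 1/3
d_2 = (X=22/81, Y=13/81, Z=19/81, W=1/3)

Answer: 22/81 13/81 19/81 1/3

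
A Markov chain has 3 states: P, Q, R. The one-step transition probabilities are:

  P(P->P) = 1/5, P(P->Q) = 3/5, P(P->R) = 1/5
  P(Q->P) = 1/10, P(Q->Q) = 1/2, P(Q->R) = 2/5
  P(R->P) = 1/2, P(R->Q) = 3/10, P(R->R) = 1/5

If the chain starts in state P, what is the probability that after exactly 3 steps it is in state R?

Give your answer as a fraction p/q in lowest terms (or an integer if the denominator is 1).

Computing P^3 by repeated multiplication:
P^1 =
  P: [1/5, 3/5, 1/5]
  Q: [1/10, 1/2, 2/5]
  R: [1/2, 3/10, 1/5]
P^2 =
  P: [1/5, 12/25, 8/25]
  Q: [27/100, 43/100, 3/10]
  R: [23/100, 51/100, 13/50]
P^3 =
  P: [31/125, 57/125, 37/125]
  Q: [247/1000, 467/1000, 143/500]
  R: [227/1000, 471/1000, 151/500]

(P^3)[P -> R] = 37/125

Answer: 37/125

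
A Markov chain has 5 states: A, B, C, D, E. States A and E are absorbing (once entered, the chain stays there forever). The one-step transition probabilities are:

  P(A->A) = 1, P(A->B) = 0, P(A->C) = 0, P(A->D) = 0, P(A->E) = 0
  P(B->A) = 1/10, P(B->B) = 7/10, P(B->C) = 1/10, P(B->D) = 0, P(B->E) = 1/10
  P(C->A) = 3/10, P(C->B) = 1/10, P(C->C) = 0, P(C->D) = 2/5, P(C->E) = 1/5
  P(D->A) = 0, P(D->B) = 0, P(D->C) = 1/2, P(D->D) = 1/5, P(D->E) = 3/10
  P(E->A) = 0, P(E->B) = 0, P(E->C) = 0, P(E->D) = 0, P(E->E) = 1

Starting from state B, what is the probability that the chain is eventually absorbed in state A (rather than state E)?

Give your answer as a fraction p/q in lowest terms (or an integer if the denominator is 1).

Answer: 21/43

Derivation:
Let a_i = P(absorbed in A | start in state i).
Boundary conditions: a_A = 1, a_E = 0.
For each transient state i, a_i = sum_j P(i->j) * a_j:
  a_B = 1/10*a_A + 7/10*a_B + 1/10*a_C + 0*a_D + 1/10*a_E
  a_C = 3/10*a_A + 1/10*a_B + 0*a_C + 2/5*a_D + 1/5*a_E
  a_D = 0*a_A + 0*a_B + 1/2*a_C + 1/5*a_D + 3/10*a_E

Substituting a_A = 1 and a_E = 0, rearrange to (I - Q) a = r where r[i] = P(i -> A):
  [3/10, -1/10, 0] . (a_B, a_C, a_D) = 1/10
  [-1/10, 1, -2/5] . (a_B, a_C, a_D) = 3/10
  [0, -1/2, 4/5] . (a_B, a_C, a_D) = 0

Solving yields:
  a_B = 21/43
  a_C = 20/43
  a_D = 25/86

Starting state is B, so the absorption probability is a_B = 21/43.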